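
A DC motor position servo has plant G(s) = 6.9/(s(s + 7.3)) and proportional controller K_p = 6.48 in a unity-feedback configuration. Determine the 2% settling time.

Closed-loop characteristic equation: s² + 7.3s + 44.71 = 0, so ω_n = 6.687 rad/s and ζ = 7.3/(2·6.687) = 0.5459.
2% settling time T_s ≈ 4/(ζω_n) = 4/3.65 = 1.1 s.

T_s ≈ 1.1 s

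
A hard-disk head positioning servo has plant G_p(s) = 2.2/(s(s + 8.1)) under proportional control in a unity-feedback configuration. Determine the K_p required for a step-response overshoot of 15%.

From %OS = 100·exp(−πζ/√(1−ζ²)) = 15%, ζ = −ln(0.15)/√(π²+ln²(0.15)) = 0.5169.
Characteristic equation s² + 8.1s + 2.2K_p = 0 gives ζ = 8.1/(2√(2.2K_p)).
Setting ζ = 0.5169: √(2.2K_p) = 8.1/(2·0.5169) = 7.835, so K_p = 61.38/2.2 = 27.9.

K_p = 27.9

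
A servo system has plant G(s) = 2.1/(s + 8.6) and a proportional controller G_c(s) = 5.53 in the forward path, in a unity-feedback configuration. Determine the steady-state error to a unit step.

The loop is type 0. Static position error constant K_pos = G_c(0)·G(0) = 5.53·0.2442 = 1.35.
Steady-state error to a unit step: e_ss = 1/(1+K_pos) = 1/2.35 = 0.425.

0.425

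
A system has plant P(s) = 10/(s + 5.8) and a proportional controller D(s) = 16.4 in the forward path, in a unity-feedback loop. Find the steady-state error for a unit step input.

0.0342

The loop is type 0. Static position error constant K_pos = D(0)·P(0) = 16.4·1.724 = 28.28.
Steady-state error to a unit step: e_ss = 1/(1+K_pos) = 1/29.28 = 0.0342.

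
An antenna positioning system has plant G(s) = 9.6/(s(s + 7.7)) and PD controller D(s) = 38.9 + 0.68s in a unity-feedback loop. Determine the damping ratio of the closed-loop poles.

Forward path: (38.9 + 0.68s)·9.6/(s(s+7.7)). The closed-loop characteristic equation is s² + (7.7 + 9.6·0.68)s + 9.6·38.9 = 0.
That is s² + 14.23s + 373.4 = 0, so ω_n = 19.32 rad/s and ζ = 14.23/(2·19.32) = 0.3681.

ζ = 0.368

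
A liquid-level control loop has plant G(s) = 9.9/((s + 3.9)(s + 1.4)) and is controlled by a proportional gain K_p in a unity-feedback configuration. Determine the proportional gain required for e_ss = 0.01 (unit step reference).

For a type-0 loop with proportional control, e_ss = 1/(1 + K_p·G(0)).
G(0) = 1.813. Require 1/(1 + K_p·1.813) = 0.01, so 1 + 1.813·K_p = 100.
K_p = (100 − 1)/1.813 = 54.6.

K_p = 54.6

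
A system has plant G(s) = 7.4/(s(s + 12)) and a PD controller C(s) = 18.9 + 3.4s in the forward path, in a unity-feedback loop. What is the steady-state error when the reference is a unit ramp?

0.0858

The loop has one pole at the origin (type 1). Velocity error constant K_v = lim_{s→0} s·C(s)G(s) = 18.9·7.4/12 = 11.65.
Steady-state error to a unit ramp: e_ss = 1/K_v = 0.0858.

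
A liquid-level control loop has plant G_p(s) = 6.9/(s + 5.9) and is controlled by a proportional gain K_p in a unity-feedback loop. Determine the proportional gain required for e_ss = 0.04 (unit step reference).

The loop is type 0, so e_ss(step) = 1/(1 + K_pos) with K_pos = K_p·G_p(0).
G_p(0) = 1.169. Require 1/(1 + K_p·1.169) = 0.04, so 1 + 1.169·K_p = 25.
K_p = (25 − 1)/1.169 = 20.5.

K_p = 20.5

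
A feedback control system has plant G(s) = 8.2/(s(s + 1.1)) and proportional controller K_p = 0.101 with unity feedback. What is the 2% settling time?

The closed-loop denominator s² + 1.1s + 0.8282 gives ω_n = √0.8282 = 0.9101 and ζ = 1.1/(2ω_n) = 0.6044.
2% settling time T_s ≈ 4/(ζω_n) = 4/0.55 = 7.27 s.

T_s ≈ 7.27 s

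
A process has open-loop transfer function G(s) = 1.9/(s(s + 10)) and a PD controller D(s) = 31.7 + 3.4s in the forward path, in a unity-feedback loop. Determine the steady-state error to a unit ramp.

0.166

The loop has one pole at the origin (type 1). Velocity error constant K_v = lim_{s→0} s·D(s)G(s) = 31.7·1.9/10 = 6.023.
Steady-state error to a unit ramp: e_ss = 1/K_v = 0.166.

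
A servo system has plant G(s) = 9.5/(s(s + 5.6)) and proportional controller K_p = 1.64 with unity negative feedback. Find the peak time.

Closed-loop characteristic equation: s² + 5.6s + 15.58 = 0, so ω_n = 3.947 rad/s and ζ = 5.6/(2·3.947) = 0.7094.
Damped frequency ω_d = ω_n√(1−ζ²) = 2.782 rad/s, so peak time T_p = π/ω_d = 1.13 s.

T_p = 1.13 s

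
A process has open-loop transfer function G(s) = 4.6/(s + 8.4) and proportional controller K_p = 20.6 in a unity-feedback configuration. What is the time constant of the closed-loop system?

Closed-loop transfer function: T(s) = K_p·G(s)/(1 + K_p·G(s)) = 94.76/(s + 8.4 + 94.76) = 94.76/(s + 103.2).
Time constant τ = 1/103.2 = 0.00969 s.

τ = 0.00969 s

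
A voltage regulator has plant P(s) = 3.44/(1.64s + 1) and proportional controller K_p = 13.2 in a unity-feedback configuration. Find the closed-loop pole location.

s = -28.3

Closed loop: T(s) = K_p·P/(1+K_p·P) = 45.41/(1.64s + 1 + 45.41), with pole at s = −(1 + 45.41)/1.64 = −28.3.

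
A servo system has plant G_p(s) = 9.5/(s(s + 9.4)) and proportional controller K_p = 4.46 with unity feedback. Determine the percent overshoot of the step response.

From 1 + K_pG_p(s) = 0: s² + 9.4s + 42.37 = 0 ⇒ ω_n = 6.509, ζ = 0.7221.
%OS = 100·exp(−πζ/√(1−ζ²)) = 100·exp(−π·0.7221/√0.4786) = 3.77%.

3.77%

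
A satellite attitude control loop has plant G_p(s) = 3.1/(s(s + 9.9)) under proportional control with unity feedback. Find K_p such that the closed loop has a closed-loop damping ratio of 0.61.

K_p = 21.2

Closed-loop characteristic equation: s² + 9.9s + K_p·3.1 = 0.
So ω_n = √(3.1K_p) and 2ζω_n = 9.9, giving ζ = 9.9/(2√(3.1K_p)).
Setting ζ = 0.61: √(3.1K_p) = 9.9/(2·0.61) = 8.115, so K_p = 65.85/3.1 = 21.2.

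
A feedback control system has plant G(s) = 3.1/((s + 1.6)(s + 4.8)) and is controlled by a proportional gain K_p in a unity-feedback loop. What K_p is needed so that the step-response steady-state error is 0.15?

K_p = 14

For a type-0 loop with proportional control, e_ss = 1/(1 + K_p·G(0)).
G(0) = 0.4036. Require 1/(1 + K_p·0.4036) = 0.15, so 1 + 0.4036·K_p = 6.667.
K_p = (6.667 − 1)/0.4036 = 14.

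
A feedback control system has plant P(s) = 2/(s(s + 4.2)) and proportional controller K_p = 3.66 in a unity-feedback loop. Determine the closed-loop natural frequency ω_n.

1 + K_p·P(s) = 0 gives s² + 4.2s + 7.32 = 0.
Matching s² + 2ζω_n s + ω_n²: ω_n = √7.32 = 2.706 rad/s and 2ζω_n = 4.2, so ζ = 4.2/(2·2.706) = 0.776.

ω_n = 2.71 rad/s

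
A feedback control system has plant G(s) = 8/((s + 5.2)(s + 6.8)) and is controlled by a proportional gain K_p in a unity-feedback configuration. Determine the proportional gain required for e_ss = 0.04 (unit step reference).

K_p = 106

Steady-state error for a unit step on this type-0 loop is 1/(1 + K_p·G(0)).
G(0) = 0.2262. Require 1/(1 + K_p·0.2262) = 0.04, so 1 + 0.2262·K_p = 25.
K_p = (25 − 1)/0.2262 = 106.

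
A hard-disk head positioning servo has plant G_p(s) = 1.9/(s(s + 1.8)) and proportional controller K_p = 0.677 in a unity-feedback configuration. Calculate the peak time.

The closed-loop denominator s² + 1.8s + 1.286 gives ω_n = √1.286 = 1.134 and ζ = 1.8/(2ω_n) = 0.7935.
Damped frequency ω_d = ω_n√(1−ζ²) = 0.6901 rad/s, so peak time T_p = π/ω_d = 4.55 s.

T_p = 4.55 s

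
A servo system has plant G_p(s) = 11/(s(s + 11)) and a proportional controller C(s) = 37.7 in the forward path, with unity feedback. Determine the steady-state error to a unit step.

The open loop C(s)G_p(s) has a pole at the origin (type 1), so the static position error constant is infinite and e_ss = 1/(1+∞) = 0.

0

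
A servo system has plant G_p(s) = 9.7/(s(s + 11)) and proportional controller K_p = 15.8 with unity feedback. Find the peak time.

T_p = 0.283 s

The closed-loop denominator s² + 11s + 153.3 gives ω_n = √153.3 = 12.38 and ζ = 11/(2ω_n) = 0.4443.
Damped frequency ω_d = ω_n√(1−ζ²) = 11.09 rad/s, so peak time T_p = π/ω_d = 0.283 s.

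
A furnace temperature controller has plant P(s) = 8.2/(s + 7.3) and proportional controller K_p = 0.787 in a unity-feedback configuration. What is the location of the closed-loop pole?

Closed-loop transfer function: T(s) = K_p·P(s)/(1 + K_p·P(s)) = 6.453/(s + 7.3 + 6.453) = 6.453/(s + 13.75).
The closed-loop pole is at s = −13.75.

s = -13.75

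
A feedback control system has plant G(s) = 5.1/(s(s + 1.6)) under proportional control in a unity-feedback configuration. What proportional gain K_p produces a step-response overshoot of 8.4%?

From %OS = 100·exp(−πζ/√(1−ζ²)) = 8.4%, ζ = −ln(0.084)/√(π²+ln²(0.084)) = 0.6191.
Characteristic equation s² + 1.6s + 5.1K_p = 0 gives ζ = 1.6/(2√(5.1K_p)).
Setting ζ = 0.6191: √(5.1K_p) = 1.6/(2·0.6191) = 1.292, so K_p = 1.67/5.1 = 0.327.

K_p = 0.327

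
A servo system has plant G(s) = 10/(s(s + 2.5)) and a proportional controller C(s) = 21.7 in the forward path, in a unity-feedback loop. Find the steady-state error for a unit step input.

The open loop C(s)G(s) has a pole at the origin (type 1), so the static position error constant is infinite and e_ss = 1/(1+∞) = 0.

0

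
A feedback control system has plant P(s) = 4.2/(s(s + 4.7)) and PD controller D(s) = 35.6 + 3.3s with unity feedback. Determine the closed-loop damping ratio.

ζ = 0.759

Forward path: (35.6 + 3.3s)·4.2/(s(s+4.7)). The closed-loop characteristic equation is s² + (4.7 + 4.2·3.3)s + 4.2·35.6 = 0.
That is s² + 18.56s + 149.5 = 0, so ω_n = 12.23 rad/s and ζ = 18.56/(2·12.23) = 0.7589.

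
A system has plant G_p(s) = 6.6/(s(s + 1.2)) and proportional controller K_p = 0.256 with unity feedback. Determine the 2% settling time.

Closed-loop characteristic equation: s² + 1.2s + 1.69 = 0, so ω_n = 1.3 rad/s and ζ = 1.2/(2·1.3) = 0.4616.
2% settling time T_s ≈ 4/(ζω_n) = 4/0.6 = 6.67 s.

T_s ≈ 6.67 s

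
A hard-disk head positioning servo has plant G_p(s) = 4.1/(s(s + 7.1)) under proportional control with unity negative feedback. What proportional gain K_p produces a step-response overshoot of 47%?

K_p = 56.3

From %OS = 100·exp(−πζ/√(1−ζ²)) = 47%, ζ = −ln(0.47)/√(π²+ln²(0.47)) = 0.2337.
Characteristic equation s² + 7.1s + 4.1K_p = 0 gives ζ = 7.1/(2√(4.1K_p)).
Setting ζ = 0.2337: √(4.1K_p) = 7.1/(2·0.2337) = 15.19, so K_p = 230.8/4.1 = 56.3.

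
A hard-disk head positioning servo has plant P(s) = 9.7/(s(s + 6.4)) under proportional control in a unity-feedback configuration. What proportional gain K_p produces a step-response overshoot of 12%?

K_p = 3.37

From %OS = 100·exp(−πζ/√(1−ζ²)) = 12%, ζ = −ln(0.12)/√(π²+ln²(0.12)) = 0.5594.
Characteristic equation s² + 6.4s + 9.7K_p = 0 gives ζ = 6.4/(2√(9.7K_p)).
Setting ζ = 0.5594: √(9.7K_p) = 6.4/(2·0.5594) = 5.72, so K_p = 32.72/9.7 = 3.37.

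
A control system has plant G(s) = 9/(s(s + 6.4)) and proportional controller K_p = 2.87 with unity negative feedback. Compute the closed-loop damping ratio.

ζ = 0.63

The closed-loop denominator is s(s+6.4) + 2.87·9 = s² + 6.4s + 25.83.
So ω_n² = 25.83 ⇒ ω_n = 5.082 rad/s, and ζ = 6.4/(2ω_n) = 0.63.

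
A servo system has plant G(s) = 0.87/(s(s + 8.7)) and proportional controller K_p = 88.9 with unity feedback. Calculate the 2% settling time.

T_s ≈ 0.92 s

Closed-loop characteristic equation: s² + 8.7s + 77.34 = 0, so ω_n = 8.794 rad/s and ζ = 8.7/(2·8.794) = 0.4946.
2% settling time T_s ≈ 4/(ζω_n) = 4/4.35 = 0.92 s.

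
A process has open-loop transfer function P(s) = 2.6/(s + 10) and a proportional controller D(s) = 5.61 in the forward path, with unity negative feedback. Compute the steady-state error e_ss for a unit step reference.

0.407

The loop is type 0. Static position error constant K_pos = D(0)·P(0) = 5.61·0.26 = 1.459.
Steady-state error to a unit step: e_ss = 1/(1+K_pos) = 1/2.459 = 0.407.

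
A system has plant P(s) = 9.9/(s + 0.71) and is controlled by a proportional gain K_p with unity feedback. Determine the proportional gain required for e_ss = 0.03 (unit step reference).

For a type-0 loop with proportional control, e_ss = 1/(1 + K_p·P(0)).
P(0) = 13.94. Require 1/(1 + K_p·13.94) = 0.03, so 1 + 13.94·K_p = 33.33.
K_p = (33.33 − 1)/13.94 = 2.32.

K_p = 2.32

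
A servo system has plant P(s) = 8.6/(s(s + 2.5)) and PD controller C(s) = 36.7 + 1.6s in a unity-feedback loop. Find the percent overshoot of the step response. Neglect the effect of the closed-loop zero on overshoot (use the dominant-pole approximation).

19.9%

Forward path: (36.7 + 1.6s)·8.6/(s(s+2.5)). The closed-loop characteristic equation is s² + (2.5 + 8.6·1.6)s + 8.6·36.7 = 0.
That is s² + 16.26s + 315.6 = 0, so ω_n = 17.77 rad/s and ζ = 16.26/(2·17.77) = 0.4576.
%OS = 100·exp(−πζ/√(1−ζ²)) = 19.9%.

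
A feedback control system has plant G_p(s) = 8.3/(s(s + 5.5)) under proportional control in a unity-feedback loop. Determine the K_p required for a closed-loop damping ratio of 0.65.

Closed-loop characteristic equation: s² + 5.5s + K_p·8.3 = 0.
So ω_n = √(8.3K_p) and 2ζω_n = 5.5, giving ζ = 5.5/(2√(8.3K_p)).
Setting ζ = 0.65: √(8.3K_p) = 5.5/(2·0.65) = 4.231, so K_p = 17.9/8.3 = 2.16.

K_p = 2.16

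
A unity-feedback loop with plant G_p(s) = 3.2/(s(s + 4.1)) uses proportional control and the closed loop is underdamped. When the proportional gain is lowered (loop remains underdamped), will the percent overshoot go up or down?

decrease

ζ = 4.1/(2√(3.2K_p)) rises as K_p falls; higher damping means less overshoot.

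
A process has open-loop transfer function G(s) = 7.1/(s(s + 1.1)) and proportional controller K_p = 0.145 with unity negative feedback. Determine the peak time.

T_p = 3.68 s

From 1 + K_pG(s) = 0: s² + 1.1s + 1.029 = 0 ⇒ ω_n = 1.015, ζ = 0.5421.
Damped frequency ω_d = ω_n√(1−ζ²) = 0.8526 rad/s, so peak time T_p = π/ω_d = 3.68 s.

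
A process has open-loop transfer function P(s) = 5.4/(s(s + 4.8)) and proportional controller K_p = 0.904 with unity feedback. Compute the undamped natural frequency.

ω_n = 2.21 rad/s

With unity feedback the closed-loop characteristic equation is s² + 4.8s + 0.904·5.4 = s² + 4.8s + 4.882 = 0.
Matching s² + 2ζω_n s + ω_n²: ω_n = √4.882 = 2.209 rad/s and 2ζω_n = 4.8, so ζ = 4.8/(2·2.209) = 1.09.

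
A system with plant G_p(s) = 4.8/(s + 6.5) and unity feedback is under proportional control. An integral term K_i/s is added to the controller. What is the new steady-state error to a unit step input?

0

Adding integral action puts a pole at s = 0 in the forward path, raising the system type to 1; a type-1 loop has zero steady-state error to a step.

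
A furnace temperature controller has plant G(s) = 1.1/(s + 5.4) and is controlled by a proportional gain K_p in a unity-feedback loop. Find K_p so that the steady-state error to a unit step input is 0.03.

K_p = 159

Steady-state error for a unit step on this type-0 loop is 1/(1 + K_p·G(0)).
G(0) = 0.2037. Require 1/(1 + K_p·0.2037) = 0.03, so 1 + 0.2037·K_p = 33.33.
K_p = (33.33 − 1)/0.2037 = 159.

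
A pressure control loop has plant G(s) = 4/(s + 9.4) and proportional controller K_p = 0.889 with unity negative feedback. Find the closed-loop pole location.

Closed-loop transfer function: T(s) = K_p·G(s)/(1 + K_p·G(s)) = 3.556/(s + 9.4 + 3.556) = 3.556/(s + 12.96).
The closed-loop pole is at s = −12.96.

s = -12.96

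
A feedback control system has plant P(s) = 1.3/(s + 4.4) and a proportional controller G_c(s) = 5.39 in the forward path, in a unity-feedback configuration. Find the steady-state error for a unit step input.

0.386

The loop is type 0. Static position error constant K_pos = G_c(0)·P(0) = 5.39·0.2955 = 1.592.
Steady-state error to a unit step: e_ss = 1/(1+K_pos) = 1/2.592 = 0.386.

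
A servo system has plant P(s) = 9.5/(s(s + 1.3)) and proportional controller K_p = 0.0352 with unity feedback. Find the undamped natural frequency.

The closed-loop denominator is s(s+1.3) + 0.0352·9.5 = s² + 1.3s + 0.3344.
Matching s² + 2ζω_n s + ω_n²: ω_n = √0.3344 = 0.5783 rad/s and 2ζω_n = 1.3, so ζ = 1.3/(2·0.5783) = 1.12.

ω_n = 0.578 rad/s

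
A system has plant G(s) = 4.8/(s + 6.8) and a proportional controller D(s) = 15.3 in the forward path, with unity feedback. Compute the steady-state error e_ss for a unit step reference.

0.0847

The loop is type 0. Static position error constant K_pos = D(0)·G(0) = 15.3·0.7059 = 10.8.
Steady-state error to a unit step: e_ss = 1/(1+K_pos) = 1/11.8 = 0.0847.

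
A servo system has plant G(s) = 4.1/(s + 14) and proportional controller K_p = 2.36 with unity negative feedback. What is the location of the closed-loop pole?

s = -23.68

Closed-loop transfer function: T(s) = K_p·G(s)/(1 + K_p·G(s)) = 9.676/(s + 14 + 9.676) = 9.676/(s + 23.68).
The closed-loop pole is at s = −23.68.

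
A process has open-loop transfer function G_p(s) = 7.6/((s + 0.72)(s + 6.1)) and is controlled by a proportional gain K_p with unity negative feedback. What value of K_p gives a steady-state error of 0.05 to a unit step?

K_p = 11

The loop is type 0, so e_ss(step) = 1/(1 + K_pos) with K_pos = K_p·G_p(0).
G_p(0) = 1.73. Require 1/(1 + K_p·1.73) = 0.05, so 1 + 1.73·K_p = 20.
K_p = (20 − 1)/1.73 = 11.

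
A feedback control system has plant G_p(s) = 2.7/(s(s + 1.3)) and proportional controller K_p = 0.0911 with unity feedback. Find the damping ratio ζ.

With unity feedback the closed-loop characteristic equation is s² + 1.3s + 0.0911·2.7 = s² + 1.3s + 0.246 = 0.
Matching s² + 2ζω_n s + ω_n²: ω_n = √0.246 = 0.496 rad/s and 2ζω_n = 1.3, so ζ = 1.3/(2·0.496) = 1.31.

ζ = 1.31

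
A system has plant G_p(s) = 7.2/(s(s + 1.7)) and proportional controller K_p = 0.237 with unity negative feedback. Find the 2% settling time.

T_s ≈ 4.71 s

Closed-loop characteristic equation: s² + 1.7s + 1.706 = 0, so ω_n = 1.306 rad/s and ζ = 1.7/(2·1.306) = 0.6507.
2% settling time T_s ≈ 4/(ζω_n) = 4/0.85 = 4.71 s.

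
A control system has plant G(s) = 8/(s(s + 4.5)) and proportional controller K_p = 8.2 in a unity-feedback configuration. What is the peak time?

Closed-loop characteristic equation: s² + 4.5s + 65.6 = 0, so ω_n = 8.099 rad/s and ζ = 4.5/(2·8.099) = 0.2778.
Damped frequency ω_d = ω_n√(1−ζ²) = 7.781 rad/s, so peak time T_p = π/ω_d = 0.404 s.

T_p = 0.404 s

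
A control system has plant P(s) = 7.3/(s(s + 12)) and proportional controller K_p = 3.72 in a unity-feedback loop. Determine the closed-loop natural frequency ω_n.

1 + K_p·P(s) = 0 gives s² + 12s + 27.16 = 0.
Matching s² + 2ζω_n s + ω_n²: ω_n = √27.16 = 5.211 rad/s and 2ζω_n = 12, so ζ = 12/(2·5.211) = 1.15.

ω_n = 5.21 rad/s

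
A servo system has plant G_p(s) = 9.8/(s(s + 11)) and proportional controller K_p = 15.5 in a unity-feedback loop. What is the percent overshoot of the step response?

20.9%

Closed-loop characteristic equation: s² + 11s + 151.9 = 0, so ω_n = 12.32 rad/s and ζ = 11/(2·12.32) = 0.4463.
%OS = 100·exp(−πζ/√(1−ζ²)) = 100·exp(−π·0.4463/√0.8009) = 20.9%.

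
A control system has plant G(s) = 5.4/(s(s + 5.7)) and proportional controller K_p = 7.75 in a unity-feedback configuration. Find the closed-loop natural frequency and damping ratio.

ω_n = 6.47 rad/s, ζ = 0.441

The closed-loop denominator is s(s+5.7) + 7.75·5.4 = s² + 5.7s + 41.85.
Matching s² + 2ζω_n s + ω_n²: ω_n = √41.85 = 6.469 rad/s and 2ζω_n = 5.7, so ζ = 5.7/(2·6.469) = 0.441.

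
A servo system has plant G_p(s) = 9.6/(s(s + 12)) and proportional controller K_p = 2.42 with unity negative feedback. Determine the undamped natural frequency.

1 + K_p·G_p(s) = 0 gives s² + 12s + 23.23 = 0.
Matching s² + 2ζω_n s + ω_n²: ω_n = √23.23 = 4.82 rad/s and 2ζω_n = 12, so ζ = 12/(2·4.82) = 1.24.

ω_n = 4.82 rad/s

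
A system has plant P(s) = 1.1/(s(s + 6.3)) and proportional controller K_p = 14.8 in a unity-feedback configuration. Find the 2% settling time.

From 1 + K_pP(s) = 0: s² + 6.3s + 16.28 = 0 ⇒ ω_n = 4.035, ζ = 0.7807.
2% settling time T_s ≈ 4/(ζω_n) = 4/3.15 = 1.27 s.

T_s ≈ 1.27 s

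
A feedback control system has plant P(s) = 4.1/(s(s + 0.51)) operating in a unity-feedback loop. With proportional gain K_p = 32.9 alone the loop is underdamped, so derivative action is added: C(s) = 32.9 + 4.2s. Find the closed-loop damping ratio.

ζ = 0.763

Forward path: (32.9 + 4.2s)·4.1/(s(s+0.51)). The closed-loop characteristic equation is s² + (0.51 + 4.1·4.2)s + 4.1·32.9 = 0.
That is s² + 17.73s + 134.9 = 0, so ω_n = 11.61 rad/s and ζ = 17.73/(2·11.61) = 0.7633.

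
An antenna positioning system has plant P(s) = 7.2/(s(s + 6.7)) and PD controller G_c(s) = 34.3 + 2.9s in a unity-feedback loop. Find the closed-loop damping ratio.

ζ = 0.878

Forward path: (34.3 + 2.9s)·7.2/(s(s+6.7)). The closed-loop characteristic equation is s² + (6.7 + 7.2·2.9)s + 7.2·34.3 = 0.
That is s² + 27.58s + 247 = 0, so ω_n = 15.71 rad/s and ζ = 27.58/(2·15.71) = 0.8775.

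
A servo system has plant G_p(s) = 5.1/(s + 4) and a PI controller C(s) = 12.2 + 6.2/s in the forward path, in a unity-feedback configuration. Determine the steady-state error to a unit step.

The open loop C(s)G_p(s) has a pole at the origin (type 1), so the static position error constant is infinite and e_ss = 1/(1+∞) = 0.

0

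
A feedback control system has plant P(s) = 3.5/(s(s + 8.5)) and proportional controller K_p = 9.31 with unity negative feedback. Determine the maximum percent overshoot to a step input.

3.01%

Closed-loop characteristic equation: s² + 8.5s + 32.59 = 0, so ω_n = 5.708 rad/s and ζ = 8.5/(2·5.708) = 0.7445.
%OS = 100·exp(−πζ/√(1−ζ²)) = 100·exp(−π·0.7445/√0.4457) = 3.01%.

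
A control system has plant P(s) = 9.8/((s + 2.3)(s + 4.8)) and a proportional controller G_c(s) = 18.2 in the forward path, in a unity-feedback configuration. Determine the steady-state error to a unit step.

0.0583

The loop is type 0. Static position error constant K_pos = G_c(0)·P(0) = 18.2·0.8877 = 16.16.
Steady-state error to a unit step: e_ss = 1/(1+K_pos) = 1/17.16 = 0.0583.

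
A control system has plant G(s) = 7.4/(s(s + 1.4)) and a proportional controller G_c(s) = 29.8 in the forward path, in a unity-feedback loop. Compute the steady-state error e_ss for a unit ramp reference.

0.00635

The loop has one pole at the origin (type 1). Velocity error constant K_v = lim_{s→0} s·G_c(s)G(s) = 29.8·7.4/1.4 = 157.5.
Steady-state error to a unit ramp: e_ss = 1/K_v = 0.00635.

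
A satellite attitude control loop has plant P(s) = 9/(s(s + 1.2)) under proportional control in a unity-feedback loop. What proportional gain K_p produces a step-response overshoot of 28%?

From %OS = 100·exp(−πζ/√(1−ζ²)) = 28%, ζ = −ln(0.28)/√(π²+ln²(0.28)) = 0.3755.
Characteristic equation s² + 1.2s + 9K_p = 0 gives ζ = 1.2/(2√(9K_p)).
Setting ζ = 0.3755: √(9K_p) = 1.2/(2·0.3755) = 1.598, so K_p = 2.553/9 = 0.284.

K_p = 0.284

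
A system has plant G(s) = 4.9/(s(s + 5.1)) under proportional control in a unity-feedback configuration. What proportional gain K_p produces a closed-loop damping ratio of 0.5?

Closed-loop characteristic equation: s² + 5.1s + K_p·4.9 = 0.
So ω_n = √(4.9K_p) and 2ζω_n = 5.1, giving ζ = 5.1/(2√(4.9K_p)).
Setting ζ = 0.5: √(4.9K_p) = 5.1/(2·0.5) = 5.1, so K_p = 26.01/4.9 = 5.31.

K_p = 5.31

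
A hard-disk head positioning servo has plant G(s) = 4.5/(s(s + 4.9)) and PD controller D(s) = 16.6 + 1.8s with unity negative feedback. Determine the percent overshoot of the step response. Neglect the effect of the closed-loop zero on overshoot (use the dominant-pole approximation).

2.77%

Forward path: (16.6 + 1.8s)·4.5/(s(s+4.9)). The closed-loop characteristic equation is s² + (4.9 + 4.5·1.8)s + 4.5·16.6 = 0.
That is s² + 13s + 74.7 = 0, so ω_n = 8.643 rad/s and ζ = 13/(2·8.643) = 0.7521.
%OS = 100·exp(−πζ/√(1−ζ²)) = 2.77%.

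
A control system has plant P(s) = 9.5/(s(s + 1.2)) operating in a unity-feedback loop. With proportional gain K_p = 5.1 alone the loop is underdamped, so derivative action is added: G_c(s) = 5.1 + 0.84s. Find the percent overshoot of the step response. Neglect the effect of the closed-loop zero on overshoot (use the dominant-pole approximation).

6.36%

Forward path: (5.1 + 0.84s)·9.5/(s(s+1.2)). The closed-loop characteristic equation is s² + (1.2 + 9.5·0.84)s + 9.5·5.1 = 0.
That is s² + 9.18s + 48.45 = 0, so ω_n = 6.961 rad/s and ζ = 9.18/(2·6.961) = 0.6594.
%OS = 100·exp(−πζ/√(1−ζ²)) = 6.36%.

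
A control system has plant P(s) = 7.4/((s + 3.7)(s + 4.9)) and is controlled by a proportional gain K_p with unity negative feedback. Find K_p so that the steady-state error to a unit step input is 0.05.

The loop is type 0, so e_ss(step) = 1/(1 + K_pos) with K_pos = K_p·P(0).
P(0) = 0.4082. Require 1/(1 + K_p·0.4082) = 0.05, so 1 + 0.4082·K_p = 20.
K_p = (20 − 1)/0.4082 = 46.6.

K_p = 46.6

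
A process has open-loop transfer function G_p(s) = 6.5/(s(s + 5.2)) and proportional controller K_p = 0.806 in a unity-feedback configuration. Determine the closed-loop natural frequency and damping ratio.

With unity feedback the closed-loop characteristic equation is s² + 5.2s + 0.806·6.5 = s² + 5.2s + 5.239 = 0.
Matching s² + 2ζω_n s + ω_n²: ω_n = √5.239 = 2.289 rad/s and 2ζω_n = 5.2, so ζ = 5.2/(2·2.289) = 1.14.

ω_n = 2.29 rad/s, ζ = 1.14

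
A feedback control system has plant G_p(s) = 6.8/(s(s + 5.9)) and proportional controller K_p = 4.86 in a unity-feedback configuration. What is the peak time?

T_p = 0.637 s

From 1 + K_pG_p(s) = 0: s² + 5.9s + 33.05 = 0 ⇒ ω_n = 5.749, ζ = 0.5132.
Damped frequency ω_d = ω_n√(1−ζ²) = 4.934 rad/s, so peak time T_p = π/ω_d = 0.637 s.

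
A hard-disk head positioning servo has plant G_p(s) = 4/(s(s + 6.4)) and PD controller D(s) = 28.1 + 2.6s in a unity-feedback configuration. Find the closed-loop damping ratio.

Forward path: (28.1 + 2.6s)·4/(s(s+6.4)). The closed-loop characteristic equation is s² + (6.4 + 4·2.6)s + 4·28.1 = 0.
That is s² + 16.8s + 112.4 = 0, so ω_n = 10.6 rad/s and ζ = 16.8/(2·10.6) = 0.7923.

ζ = 0.792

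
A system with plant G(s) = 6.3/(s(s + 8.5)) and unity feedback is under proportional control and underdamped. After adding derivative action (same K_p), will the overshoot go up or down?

decrease

With PD the characteristic equation becomes s² + (a + K·K_d)s + K·K_p = 0; the damping term grows, ζ rises, overshoot falls.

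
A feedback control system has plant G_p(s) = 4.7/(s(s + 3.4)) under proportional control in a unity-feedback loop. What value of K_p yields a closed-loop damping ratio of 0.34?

Closed-loop characteristic equation: s² + 3.4s + K_p·4.7 = 0.
So ω_n = √(4.7K_p) and 2ζω_n = 3.4, giving ζ = 3.4/(2√(4.7K_p)).
Setting ζ = 0.34: √(4.7K_p) = 3.4/(2·0.34) = 5, so K_p = 25/4.7 = 5.32.

K_p = 5.32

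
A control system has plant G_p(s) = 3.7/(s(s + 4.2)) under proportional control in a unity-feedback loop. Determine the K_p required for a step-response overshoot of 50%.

From %OS = 100·exp(−πζ/√(1−ζ²)) = 50%, ζ = −ln(0.5)/√(π²+ln²(0.5)) = 0.2155.
Characteristic equation s² + 4.2s + 3.7K_p = 0 gives ζ = 4.2/(2√(3.7K_p)).
Setting ζ = 0.2155: √(3.7K_p) = 4.2/(2·0.2155) = 9.747, so K_p = 95/3.7 = 25.7.

K_p = 25.7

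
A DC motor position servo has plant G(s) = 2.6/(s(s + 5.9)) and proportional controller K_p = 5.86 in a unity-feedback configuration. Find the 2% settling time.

Closed-loop characteristic equation: s² + 5.9s + 15.24 = 0, so ω_n = 3.903 rad/s and ζ = 5.9/(2·3.903) = 0.7558.
2% settling time T_s ≈ 4/(ζω_n) = 4/2.95 = 1.36 s.

T_s ≈ 1.36 s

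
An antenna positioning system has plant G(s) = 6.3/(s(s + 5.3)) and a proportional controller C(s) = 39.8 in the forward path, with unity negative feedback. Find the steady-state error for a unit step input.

The open loop C(s)G(s) has a pole at the origin (type 1), so the static position error constant is infinite and e_ss = 1/(1+∞) = 0.

0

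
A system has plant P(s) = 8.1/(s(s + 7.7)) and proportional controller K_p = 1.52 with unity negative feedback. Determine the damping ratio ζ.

ζ = 1.1

With unity feedback the closed-loop characteristic equation is s² + 7.7s + 1.52·8.1 = s² + 7.7s + 12.31 = 0.
So ω_n² = 12.31 ⇒ ω_n = 3.509 rad/s, and ζ = 7.7/(2ω_n) = 1.1.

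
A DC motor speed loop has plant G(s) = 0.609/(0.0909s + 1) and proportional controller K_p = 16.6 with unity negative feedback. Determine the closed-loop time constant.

τ = 0.00818 s

Closed loop: T(s) = K_p·G/(1+K_p·G) = 10.11/(0.0909s + 1 + 10.11), with pole at s = −(1 + 10.11)/0.0909 = −122.2.
Closed-loop time constant τ = 1/122.2 = 0.00818 s.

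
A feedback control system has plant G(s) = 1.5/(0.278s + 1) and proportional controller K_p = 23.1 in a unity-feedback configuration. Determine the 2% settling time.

Closed loop: T(s) = K_p·G/(1+K_p·G) = 34.65/(0.278s + 1 + 34.65), with pole at s = −(1 + 34.65)/0.278 = −128.2.
τ = 1/128.2 = 0.007798 s, so 2% settling time ≈ 4τ = 0.0312 s.

T_s ≈ 0.0312 s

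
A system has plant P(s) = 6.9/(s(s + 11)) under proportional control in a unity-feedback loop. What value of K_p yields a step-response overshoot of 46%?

From %OS = 100·exp(−πζ/√(1−ζ²)) = 46%, ζ = −ln(0.46)/√(π²+ln²(0.46)) = 0.24.
Characteristic equation s² + 11s + 6.9K_p = 0 gives ζ = 11/(2√(6.9K_p)).
Setting ζ = 0.24: √(6.9K_p) = 11/(2·0.24) = 22.92, so K_p = 525.4/6.9 = 76.1.

K_p = 76.1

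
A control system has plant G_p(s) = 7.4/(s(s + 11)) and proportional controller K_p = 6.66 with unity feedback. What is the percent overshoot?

1.91%

Closed-loop characteristic equation: s² + 11s + 49.28 = 0, so ω_n = 7.02 rad/s and ζ = 11/(2·7.02) = 0.7834.
%OS = 100·exp(−πζ/√(1−ζ²)) = 100·exp(−π·0.7834/√0.3862) = 1.91%.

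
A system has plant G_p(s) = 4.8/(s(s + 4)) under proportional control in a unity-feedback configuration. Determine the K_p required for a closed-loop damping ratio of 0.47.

Closed-loop characteristic equation: s² + 4s + K_p·4.8 = 0.
So ω_n = √(4.8K_p) and 2ζω_n = 4, giving ζ = 4/(2√(4.8K_p)).
Setting ζ = 0.47: √(4.8K_p) = 4/(2·0.47) = 4.255, so K_p = 18.11/4.8 = 3.77.

K_p = 3.77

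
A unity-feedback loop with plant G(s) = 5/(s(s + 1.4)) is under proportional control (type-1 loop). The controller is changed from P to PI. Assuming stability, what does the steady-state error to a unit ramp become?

The integrator raises the loop to type 2, so K_v → ∞ and e_ss to a ramp is zero.

0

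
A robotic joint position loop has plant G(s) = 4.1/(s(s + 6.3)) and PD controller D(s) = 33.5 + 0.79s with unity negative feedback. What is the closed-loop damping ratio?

Forward path: (33.5 + 0.79s)·4.1/(s(s+6.3)). The closed-loop characteristic equation is s² + (6.3 + 4.1·0.79)s + 4.1·33.5 = 0.
That is s² + 9.539s + 137.3 = 0, so ω_n = 11.72 rad/s and ζ = 9.539/(2·11.72) = 0.407.

ζ = 0.407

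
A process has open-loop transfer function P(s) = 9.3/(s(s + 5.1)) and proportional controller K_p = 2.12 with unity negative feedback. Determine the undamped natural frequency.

ω_n = 4.44 rad/s

The closed-loop denominator is s(s+5.1) + 2.12·9.3 = s² + 5.1s + 19.72.
So ω_n² = 19.72 ⇒ ω_n = 4.44 rad/s, and ζ = 5.1/(2ω_n) = 0.574.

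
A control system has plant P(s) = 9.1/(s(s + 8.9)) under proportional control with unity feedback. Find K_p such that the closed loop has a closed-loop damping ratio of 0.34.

K_p = 18.8

Closed-loop characteristic equation: s² + 8.9s + K_p·9.1 = 0.
So ω_n = √(9.1K_p) and 2ζω_n = 8.9, giving ζ = 8.9/(2√(9.1K_p)).
Setting ζ = 0.34: √(9.1K_p) = 8.9/(2·0.34) = 13.09, so K_p = 171.3/9.1 = 18.8.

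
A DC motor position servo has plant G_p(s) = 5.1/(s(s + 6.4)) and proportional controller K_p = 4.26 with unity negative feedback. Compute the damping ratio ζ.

The closed-loop denominator is s(s+6.4) + 4.26·5.1 = s² + 6.4s + 21.73.
So ω_n² = 21.73 ⇒ ω_n = 4.661 rad/s, and ζ = 6.4/(2ω_n) = 0.687.

ζ = 0.687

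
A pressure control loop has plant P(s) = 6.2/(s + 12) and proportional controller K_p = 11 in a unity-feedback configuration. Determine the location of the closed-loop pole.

Closed-loop transfer function: T(s) = K_p·P(s)/(1 + K_p·P(s)) = 68.2/(s + 12 + 68.2) = 68.2/(s + 80.2).
The closed-loop pole is at s = −80.2.

s = -80.2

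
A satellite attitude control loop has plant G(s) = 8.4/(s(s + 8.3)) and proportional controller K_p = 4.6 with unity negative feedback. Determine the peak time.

The closed-loop denominator s² + 8.3s + 38.64 gives ω_n = √38.64 = 6.216 and ζ = 8.3/(2ω_n) = 0.6676.
Damped frequency ω_d = ω_n√(1−ζ²) = 4.628 rad/s, so peak time T_p = π/ω_d = 0.679 s.

T_p = 0.679 s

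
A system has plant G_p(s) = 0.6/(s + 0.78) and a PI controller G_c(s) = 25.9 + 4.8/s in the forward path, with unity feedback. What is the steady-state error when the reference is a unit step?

The open loop G_c(s)G_p(s) has a pole at the origin (type 1), so the static position error constant is infinite and e_ss = 1/(1+∞) = 0.

0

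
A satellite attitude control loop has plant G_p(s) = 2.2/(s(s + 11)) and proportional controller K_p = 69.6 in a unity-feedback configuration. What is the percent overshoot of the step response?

21%

The closed-loop denominator s² + 11s + 153.1 gives ω_n = √153.1 = 12.37 and ζ = 11/(2ω_n) = 0.4445.
%OS = 100·exp(−πζ/√(1−ζ²)) = 100·exp(−π·0.4445/√0.8024) = 21%.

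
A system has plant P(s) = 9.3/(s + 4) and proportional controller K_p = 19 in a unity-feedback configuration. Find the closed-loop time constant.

τ = 0.00553 s

Closed-loop transfer function: T(s) = K_p·P(s)/(1 + K_p·P(s)) = 176.7/(s + 4 + 176.7) = 176.7/(s + 180.7).
Time constant τ = 1/180.7 = 0.00553 s.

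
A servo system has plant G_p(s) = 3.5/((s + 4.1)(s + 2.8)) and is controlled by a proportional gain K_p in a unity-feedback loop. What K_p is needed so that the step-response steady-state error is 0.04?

K_p = 78.7

Steady-state error for a unit step on this type-0 loop is 1/(1 + K_p·G_p(0)).
G_p(0) = 0.3049. Require 1/(1 + K_p·0.3049) = 0.04, so 1 + 0.3049·K_p = 25.
K_p = (25 − 1)/0.3049 = 78.7.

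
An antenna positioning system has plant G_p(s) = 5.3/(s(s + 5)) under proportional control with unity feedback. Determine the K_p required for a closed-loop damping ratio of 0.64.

K_p = 2.88

Closed-loop characteristic equation: s² + 5s + K_p·5.3 = 0.
So ω_n = √(5.3K_p) and 2ζω_n = 5, giving ζ = 5/(2√(5.3K_p)).
Setting ζ = 0.64: √(5.3K_p) = 5/(2·0.64) = 3.906, so K_p = 15.26/5.3 = 2.88.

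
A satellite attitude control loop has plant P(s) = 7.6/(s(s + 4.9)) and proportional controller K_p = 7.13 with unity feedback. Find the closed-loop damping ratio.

With unity feedback the closed-loop characteristic equation is s² + 4.9s + 7.13·7.6 = s² + 4.9s + 54.19 = 0.
So ω_n² = 54.19 ⇒ ω_n = 7.361 rad/s, and ζ = 4.9/(2ω_n) = 0.333.

ζ = 0.333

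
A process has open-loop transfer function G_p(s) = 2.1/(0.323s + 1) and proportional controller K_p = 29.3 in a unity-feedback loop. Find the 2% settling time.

Closed loop: T(s) = K_p·G_p/(1+K_p·G_p) = 61.53/(0.323s + 1 + 61.53), with pole at s = −(1 + 61.53)/0.323 = −193.6.
τ = 1/193.6 = 0.005166 s, so 2% settling time ≈ 4τ = 0.0207 s.

T_s ≈ 0.0207 s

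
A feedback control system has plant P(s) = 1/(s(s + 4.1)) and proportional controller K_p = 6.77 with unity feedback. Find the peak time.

Closed-loop characteristic equation: s² + 4.1s + 6.77 = 0, so ω_n = 2.602 rad/s and ζ = 4.1/(2·2.602) = 0.7879.
Damped frequency ω_d = ω_n√(1−ζ²) = 1.602 rad/s, so peak time T_p = π/ω_d = 1.96 s.

T_p = 1.96 s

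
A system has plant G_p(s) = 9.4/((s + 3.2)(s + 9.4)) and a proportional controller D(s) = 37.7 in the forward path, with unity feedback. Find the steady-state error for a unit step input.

The loop is type 0. Static position error constant K_pos = D(0)·G_p(0) = 37.7·0.3125 = 11.78.
Steady-state error to a unit step: e_ss = 1/(1+K_pos) = 1/12.78 = 0.0782.

0.0782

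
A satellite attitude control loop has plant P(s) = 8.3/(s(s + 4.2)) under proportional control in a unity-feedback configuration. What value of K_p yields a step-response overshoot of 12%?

K_p = 1.7

From %OS = 100·exp(−πζ/√(1−ζ²)) = 12%, ζ = −ln(0.12)/√(π²+ln²(0.12)) = 0.5594.
Characteristic equation s² + 4.2s + 8.3K_p = 0 gives ζ = 4.2/(2√(8.3K_p)).
Setting ζ = 0.5594: √(8.3K_p) = 4.2/(2·0.5594) = 3.754, so K_p = 14.09/8.3 = 1.7.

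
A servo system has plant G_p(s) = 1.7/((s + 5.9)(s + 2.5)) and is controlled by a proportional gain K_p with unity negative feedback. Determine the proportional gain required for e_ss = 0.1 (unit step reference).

The loop is type 0, so e_ss(step) = 1/(1 + K_pos) with K_pos = K_p·G_p(0).
G_p(0) = 0.1153. Require 1/(1 + K_p·0.1153) = 0.1, so 1 + 0.1153·K_p = 10.
K_p = (10 − 1)/0.1153 = 78.1.

K_p = 78.1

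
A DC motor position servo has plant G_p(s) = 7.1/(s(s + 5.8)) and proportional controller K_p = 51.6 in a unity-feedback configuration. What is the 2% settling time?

T_s ≈ 1.38 s

Closed-loop characteristic equation: s² + 5.8s + 366.4 = 0, so ω_n = 19.14 rad/s and ζ = 5.8/(2·19.14) = 0.1515.
2% settling time T_s ≈ 4/(ζω_n) = 4/2.9 = 1.38 s.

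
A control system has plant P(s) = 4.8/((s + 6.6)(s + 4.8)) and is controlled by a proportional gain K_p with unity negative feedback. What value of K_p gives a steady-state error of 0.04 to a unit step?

K_p = 158

The loop is type 0, so e_ss(step) = 1/(1 + K_pos) with K_pos = K_p·P(0).
P(0) = 0.1515. Require 1/(1 + K_p·0.1515) = 0.04, so 1 + 0.1515·K_p = 25.
K_p = (25 − 1)/0.1515 = 158.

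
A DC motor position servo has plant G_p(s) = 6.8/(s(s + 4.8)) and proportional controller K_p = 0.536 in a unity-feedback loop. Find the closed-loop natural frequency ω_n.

The closed-loop denominator is s(s+4.8) + 0.536·6.8 = s² + 4.8s + 3.645.
So ω_n² = 3.645 ⇒ ω_n = 1.909 rad/s, and ζ = 4.8/(2ω_n) = 1.26.

ω_n = 1.91 rad/s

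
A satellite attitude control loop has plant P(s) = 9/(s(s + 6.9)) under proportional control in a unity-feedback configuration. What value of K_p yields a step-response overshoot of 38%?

From %OS = 100·exp(−πζ/√(1−ζ²)) = 38%, ζ = −ln(0.38)/√(π²+ln²(0.38)) = 0.2943.
Characteristic equation s² + 6.9s + 9K_p = 0 gives ζ = 6.9/(2√(9K_p)).
Setting ζ = 0.2943: √(9K_p) = 6.9/(2·0.2943) = 11.72, so K_p = 137.4/9 = 15.3.

K_p = 15.3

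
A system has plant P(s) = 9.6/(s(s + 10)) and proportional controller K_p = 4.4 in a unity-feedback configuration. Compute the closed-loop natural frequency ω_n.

ω_n = 6.5 rad/s

1 + K_p·P(s) = 0 gives s² + 10s + 42.24 = 0.
So ω_n² = 42.24 ⇒ ω_n = 6.499 rad/s, and ζ = 10/(2ω_n) = 0.769.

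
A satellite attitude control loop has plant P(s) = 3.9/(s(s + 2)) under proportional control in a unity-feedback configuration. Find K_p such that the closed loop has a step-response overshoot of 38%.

K_p = 2.96

From %OS = 100·exp(−πζ/√(1−ζ²)) = 38%, ζ = −ln(0.38)/√(π²+ln²(0.38)) = 0.2943.
Characteristic equation s² + 2s + 3.9K_p = 0 gives ζ = 2/(2√(3.9K_p)).
Setting ζ = 0.2943: √(3.9K_p) = 2/(2·0.2943) = 3.397, so K_p = 11.54/3.9 = 2.96.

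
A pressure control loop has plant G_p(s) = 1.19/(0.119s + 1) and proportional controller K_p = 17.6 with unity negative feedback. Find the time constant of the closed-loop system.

Closed loop: T(s) = K_p·G_p/(1+K_p·G_p) = 20.94/(0.119s + 1 + 20.94), with pole at s = −(1 + 20.94)/0.119 = −184.4.
Closed-loop time constant τ = 1/184.4 = 0.00542 s.

τ = 0.00542 s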